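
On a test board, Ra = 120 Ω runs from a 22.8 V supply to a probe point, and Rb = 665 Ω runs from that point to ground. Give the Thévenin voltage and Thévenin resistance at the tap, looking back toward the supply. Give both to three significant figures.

V_th is the open-circuit tap voltage: 22.8 × 665/(120 + 665) = 19.3 V.
With the supply zeroed, Ra and Rb appear in parallel from the tap: R_th = Ra‖Rb = (120 × 665)/785.0 = 102 Ω.

V_th = 19.3 V, R_th = 102 Ω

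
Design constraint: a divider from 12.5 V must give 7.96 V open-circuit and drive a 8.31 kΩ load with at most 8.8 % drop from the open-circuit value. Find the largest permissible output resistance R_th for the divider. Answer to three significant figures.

R_th ≤ 802 Ω

Loading drop = R_th/(R_th + R_L) ≤ 0.0880, so R_th ≤ R_L · ε/(1−ε) = 8.31 kΩ × 0.0880/0.9120 = 802 Ω.
(Any R1, R2 with R2/(R1+R2) = 0.637 and R1‖R2 ≤ 802 Ω will meet the spec.)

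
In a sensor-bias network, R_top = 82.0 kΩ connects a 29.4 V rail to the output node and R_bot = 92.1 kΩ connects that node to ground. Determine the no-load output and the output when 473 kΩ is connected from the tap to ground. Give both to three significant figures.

Open-circuit: V = 29.4 × 92.1/(82.0 + 92.1) = 15.6 V.
With the load, R_bot becomes R_bot‖R_L = 77.09 kΩ, so V = 29.4 × 77.09/159.1 = 14.2 V.

Unloaded: 15.6 V; loaded: 14.2 V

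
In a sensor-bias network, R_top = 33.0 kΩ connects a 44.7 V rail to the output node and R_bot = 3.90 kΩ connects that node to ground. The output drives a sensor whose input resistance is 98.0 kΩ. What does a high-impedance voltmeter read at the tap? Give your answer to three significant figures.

The load sits in parallel with R_bot: R_bot‖R_L = (3.90 × 98.0) / (3.90 + 98.0) = 3.751 kΩ.
V_out = 44.7 × 3.751 / (33.0 + 3.751) = 44.7 × 3.751/36.75 = 4.56 V.

V_out ≈ 4.56 V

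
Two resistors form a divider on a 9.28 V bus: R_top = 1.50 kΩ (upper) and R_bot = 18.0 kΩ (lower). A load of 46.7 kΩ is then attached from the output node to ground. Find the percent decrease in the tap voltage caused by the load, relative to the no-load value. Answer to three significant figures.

The divider's output (Thévenin) resistance is R_top‖R_bot = 1.385 kΩ.
Fractional drop under load = R_th/(R_th + R_L) = 1.385 / (1.385 + 46.7) = 0.02880.
So the output falls by 2.88 %.

2.88 %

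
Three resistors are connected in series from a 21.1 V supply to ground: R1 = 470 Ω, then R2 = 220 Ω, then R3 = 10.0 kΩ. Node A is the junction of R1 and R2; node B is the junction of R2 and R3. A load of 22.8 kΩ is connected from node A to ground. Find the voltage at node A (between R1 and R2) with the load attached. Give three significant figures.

Below node A the series string R2+R3 = 10220 Ω sits in parallel with the 22800 Ω load: 7057 Ω.
V_A = 21.1 × 7057/(470 + 7057) = 19.8 V.

V ≈ 19.8 V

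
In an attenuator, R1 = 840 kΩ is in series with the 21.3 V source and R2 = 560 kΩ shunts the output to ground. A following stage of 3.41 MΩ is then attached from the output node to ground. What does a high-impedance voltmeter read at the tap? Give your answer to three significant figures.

V_out ≈ 7.76 V

The load sits in parallel with R2: R2‖R_L = (560 × 3410) / (560 + 3410) = 481.0 kΩ.
V_out = 21.3 × 481.0 / (840 + 481.0) = 21.3 × 481.0/1321 = 7.76 V.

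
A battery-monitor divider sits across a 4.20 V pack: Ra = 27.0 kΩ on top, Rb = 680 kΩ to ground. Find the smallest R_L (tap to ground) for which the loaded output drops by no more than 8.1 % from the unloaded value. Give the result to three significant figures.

Output resistance R_th = Ra‖Rb = (27.0 × 680)/707.0 = 25.97 kΩ.
The fractional drop is R_th/(R_th + R_L); requiring this ≤ 0.0810 gives R_L ≥ R_th(1/0.0810 − 1) = 25.97 × 11.35 = 295 kΩ.

R_L(min) ≈ 295 kΩ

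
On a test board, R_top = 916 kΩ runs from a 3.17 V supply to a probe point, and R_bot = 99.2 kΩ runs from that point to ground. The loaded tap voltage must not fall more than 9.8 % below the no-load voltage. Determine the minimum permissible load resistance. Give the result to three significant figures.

Output resistance R_th = R_top‖R_bot = (916 × 99.2)/1015 = 89.51 kΩ.
The fractional drop is R_th/(R_th + R_L); requiring this ≤ 0.0980 gives R_L ≥ R_th(1/0.0980 − 1) = 89.51 × 9.204 = 824 kΩ.

R_L(min) ≈ 824 kΩ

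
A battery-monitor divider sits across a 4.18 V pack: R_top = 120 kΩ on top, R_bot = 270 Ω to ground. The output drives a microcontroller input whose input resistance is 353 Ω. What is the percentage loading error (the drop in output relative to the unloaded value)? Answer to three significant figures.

43.3 %

Unloaded V = 4.18 × 270/120300 = 0.009384 V.
Loaded: R_bot‖R_L = 153.0 Ω, giving V = 4.18 × 153.0/120200 = 0.005322 V.
Drop = (0.009384 − 0.005322) / 0.009384 = 43.3 %.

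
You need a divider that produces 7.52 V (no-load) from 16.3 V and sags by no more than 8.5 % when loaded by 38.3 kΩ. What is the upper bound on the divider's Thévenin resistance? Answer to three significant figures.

Loading drop = R_th/(R_th + R_L) ≤ 0.0850, so R_th ≤ R_L · ε/(1−ε) = 38.3 kΩ × 0.0850/0.9150 = 3.56 kΩ.

R_th ≤ 3.56 kΩ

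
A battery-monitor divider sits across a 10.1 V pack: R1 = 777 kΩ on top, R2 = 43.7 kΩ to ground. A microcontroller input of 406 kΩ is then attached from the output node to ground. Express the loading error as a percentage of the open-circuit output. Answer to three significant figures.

9.25 %

The divider's output (Thévenin) resistance is R1‖R2 = 41.37 kΩ.
Fractional drop under load = R_th/(R_th + R_L) = 41.37 / (41.37 + 406) = 0.09248.
So the output falls by 9.25 %.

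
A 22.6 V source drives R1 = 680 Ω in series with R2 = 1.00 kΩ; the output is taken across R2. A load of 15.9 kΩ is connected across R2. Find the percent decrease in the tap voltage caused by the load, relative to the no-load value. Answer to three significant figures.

2.48 %

The divider's output (Thévenin) resistance is R1‖R2 = 404.8 Ω.
Fractional drop under load = R_th/(R_th + R_L) = 404.8 / (404.8 + 15900) = 0.02482.
So the output falls by 2.48 %.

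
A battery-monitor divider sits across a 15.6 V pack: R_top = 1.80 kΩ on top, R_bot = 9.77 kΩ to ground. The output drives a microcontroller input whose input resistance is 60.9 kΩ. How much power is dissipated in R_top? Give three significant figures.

P ≈ 4.19 mW

Total resistance from the source is R_top + (R_bot‖R_L) = 10.22 kΩ, so I = 15.6/10.22 kΩ = 1.527 mA.
P = I²·R_top = (1.527 mA)² × 1.80 kΩ = 4.19 mW.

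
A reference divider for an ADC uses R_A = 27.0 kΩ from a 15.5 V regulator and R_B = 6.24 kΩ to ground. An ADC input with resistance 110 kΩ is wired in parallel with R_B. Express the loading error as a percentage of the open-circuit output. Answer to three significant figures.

The divider's output (Thévenin) resistance is R_A‖R_B = 5.069 kΩ.
Fractional drop under load = R_th/(R_th + R_L) = 5.069 / (5.069 + 110) = 0.04405.
So the output falls by 4.40 %.

4.40 %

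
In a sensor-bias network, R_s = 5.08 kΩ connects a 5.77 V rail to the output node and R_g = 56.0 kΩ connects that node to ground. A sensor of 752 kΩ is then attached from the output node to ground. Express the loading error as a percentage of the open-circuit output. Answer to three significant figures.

0.616 %

The divider's output (Thévenin) resistance is R_s‖R_g = 4.657 kΩ.
Fractional drop under load = R_th/(R_th + R_L) = 4.657 / (4.657 + 752) = 0.006155.
So the output falls by 0.616 %.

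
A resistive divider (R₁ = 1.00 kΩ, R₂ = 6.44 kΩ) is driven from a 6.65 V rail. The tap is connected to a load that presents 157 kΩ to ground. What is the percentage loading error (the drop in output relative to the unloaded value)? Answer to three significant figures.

0.548 %

The divider's output (Thévenin) resistance is R₁‖R₂ = 0.8656 kΩ.
Fractional drop under load = R_th/(R_th + R_L) = 0.8656 / (0.8656 + 157) = 0.005483.
So the output falls by 0.548 %.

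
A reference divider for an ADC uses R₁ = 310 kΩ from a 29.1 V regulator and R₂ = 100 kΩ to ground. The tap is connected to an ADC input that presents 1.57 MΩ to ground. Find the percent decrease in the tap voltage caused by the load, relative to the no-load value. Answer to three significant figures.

4.59 %

The divider's output (Thévenin) resistance is R₁‖R₂ = 75.61 kΩ.
Fractional drop under load = R_th/(R_th + R_L) = 75.61 / (75.61 + 1570) = 0.04595.
So the output falls by 4.59 %.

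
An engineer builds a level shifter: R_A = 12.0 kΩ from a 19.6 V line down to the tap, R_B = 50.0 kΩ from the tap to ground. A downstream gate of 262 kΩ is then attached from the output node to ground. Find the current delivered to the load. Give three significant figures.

I_L ≈ 0.0582 mA

R_B‖R_L = 41.99 kΩ; V_out = 19.6 × 41.99/53.99 = 15.24 V.
I_L = V_out / R_L = 15.24 / 262 kΩ = 0.0582 mA.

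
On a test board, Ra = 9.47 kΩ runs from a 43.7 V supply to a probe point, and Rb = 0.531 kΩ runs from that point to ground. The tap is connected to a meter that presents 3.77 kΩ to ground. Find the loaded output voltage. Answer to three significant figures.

The load sits in parallel with Rb: Rb‖R_L = (531 × 3770) / (531 + 3770) = 465.4 Ω.
V_out = 43.7 × 465.4 / (9470 + 465.4) = 43.7 × 465.4/9935 = 2.05 V.

V_out ≈ 2.05 V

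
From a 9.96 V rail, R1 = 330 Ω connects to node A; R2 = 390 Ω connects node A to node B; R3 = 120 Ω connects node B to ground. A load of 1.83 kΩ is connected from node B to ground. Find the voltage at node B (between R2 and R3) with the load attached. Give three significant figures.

V ≈ 1.35 V

At node B, R3 is in parallel with the load: R3‖R_L = 112.6 Ω.
Below node A the resistance is R2 + (R3‖R_L) = 502.6 Ω, so V_A = 9.96 × 502.6/832.6 = 6.012 V.
Then V_B = V_A × (R3‖R_L)/(R2 + R3‖R_L) = 6.012 × 112.6/502.6 = 1.35 V.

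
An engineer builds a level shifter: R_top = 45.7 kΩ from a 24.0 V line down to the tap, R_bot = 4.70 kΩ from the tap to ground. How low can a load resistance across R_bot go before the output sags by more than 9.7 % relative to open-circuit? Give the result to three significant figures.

R_L(min) ≈ 39.7 kΩ

Output resistance R_th = R_top‖R_bot = (45.7 × 4.70)/50.40 = 4.262 kΩ.
The fractional drop is R_th/(R_th + R_L); requiring this ≤ 0.0970 gives R_L ≥ R_th(1/0.0970 − 1) = 4.262 × 9.309 = 39.7 kΩ.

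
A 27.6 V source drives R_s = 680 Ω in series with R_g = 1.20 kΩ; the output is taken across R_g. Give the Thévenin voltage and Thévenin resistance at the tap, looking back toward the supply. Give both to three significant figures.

V_th = 17.6 V, R_th = 434 Ω

V_th is the open-circuit tap voltage: 27.6 × 1200/(680 + 1200) = 17.6 V.
With the supply zeroed, R_s and R_g appear in parallel from the tap: R_th = R_s‖R_g = (680 × 1200)/1880 = 434 Ω.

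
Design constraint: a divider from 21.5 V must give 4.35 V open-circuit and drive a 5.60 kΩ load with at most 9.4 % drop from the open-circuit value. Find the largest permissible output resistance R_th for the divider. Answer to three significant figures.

R_th ≤ 581 Ω

Loading drop = R_th/(R_th + R_L) ≤ 0.0940, so R_th ≤ R_L · ε/(1−ε) = 5.60 kΩ × 0.0940/0.9060 = 581 Ω.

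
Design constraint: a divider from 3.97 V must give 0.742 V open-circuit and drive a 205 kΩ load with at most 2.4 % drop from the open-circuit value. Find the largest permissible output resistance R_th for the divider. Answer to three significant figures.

Loading drop = R_th/(R_th + R_L) ≤ 0.0240, so R_th ≤ R_L · ε/(1−ε) = 205 kΩ × 0.0240/0.9760 = 5.04 kΩ.
(Any R1, R2 with R2/(R1+R2) = 0.187 and R1‖R2 ≤ 5.04 kΩ will meet the spec.)

R_th ≤ 5.04 kΩ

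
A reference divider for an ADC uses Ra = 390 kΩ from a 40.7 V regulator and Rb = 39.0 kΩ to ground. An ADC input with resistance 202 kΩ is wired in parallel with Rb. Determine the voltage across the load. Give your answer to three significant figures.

The load sits in parallel with Rb: Rb‖R_L = (39.0 × 202) / (39.0 + 202) = 32.69 kΩ.
V_out = 40.7 × 32.69 / (390 + 32.69) = 40.7 × 32.69/422.7 = 3.15 V.
(Unloaded it would have been 3.70 V.)

V_out ≈ 3.15 V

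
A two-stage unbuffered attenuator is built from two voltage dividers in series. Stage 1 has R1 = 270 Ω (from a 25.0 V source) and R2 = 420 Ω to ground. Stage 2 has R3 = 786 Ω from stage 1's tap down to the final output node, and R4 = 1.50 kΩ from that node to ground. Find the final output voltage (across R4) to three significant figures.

V_out ≈ 9.32 V

Stage 2 presents R3+R4 = 2286 Ω as a load on stage 1's tap.
Stage 1's lower leg becomes R2‖(R3+R4) = 354.8 Ω, so V_mid = 25.0 × 354.8/624.8 = 14.20 V.
Stage 2 is itself unloaded: V_out = V_mid × R4/(R3+R4) = 14.20 × 1500/2286 = 9.32 V.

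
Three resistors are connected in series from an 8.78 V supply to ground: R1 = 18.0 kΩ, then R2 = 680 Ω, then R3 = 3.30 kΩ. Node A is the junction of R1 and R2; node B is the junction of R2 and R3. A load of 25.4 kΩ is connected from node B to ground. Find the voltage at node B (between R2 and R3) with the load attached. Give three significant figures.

V ≈ 1.19 V

At node B, R3 is in parallel with the load: R3‖R_L = 2921 Ω.
Below node A the resistance is R2 + (R3‖R_L) = 3601 Ω, so V_A = 8.78 × 3601/21600 = 1.464 V.
Then V_B = V_A × (R3‖R_L)/(R2 + R3‖R_L) = 1.464 × 2921/3601 = 1.19 V.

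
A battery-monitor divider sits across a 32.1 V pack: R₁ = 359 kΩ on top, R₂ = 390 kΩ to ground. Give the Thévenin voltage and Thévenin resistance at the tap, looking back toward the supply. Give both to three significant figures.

V_th = 16.7 V, R_th = 187 kΩ

V_th is the open-circuit tap voltage: 32.1 × 390/(359 + 390) = 16.7 V.
With the supply zeroed, R₁ and R₂ appear in parallel from the tap: R_th = R₁‖R₂ = (359 × 390)/749.0 = 187 kΩ.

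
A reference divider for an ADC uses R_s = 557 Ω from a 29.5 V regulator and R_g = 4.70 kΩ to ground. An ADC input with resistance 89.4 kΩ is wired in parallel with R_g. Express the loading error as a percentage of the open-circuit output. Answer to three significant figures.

The divider's output (Thévenin) resistance is R_s‖R_g = 498.0 Ω.
Fractional drop under load = R_th/(R_th + R_L) = 498.0 / (498.0 + 89400) = 0.005539.
So the output falls by 0.554 %.

0.554 %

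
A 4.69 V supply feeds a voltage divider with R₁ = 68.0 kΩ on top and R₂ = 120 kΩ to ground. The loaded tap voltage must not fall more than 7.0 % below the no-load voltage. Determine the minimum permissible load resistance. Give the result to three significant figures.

R_L(min) ≈ 577 kΩ

Output resistance R_th = R₁‖R₂ = (68.0 × 120)/188.0 = 43.40 kΩ.
The fractional drop is R_th/(R_th + R_L); requiring this ≤ 0.0700 gives R_L ≥ R_th(1/0.0700 − 1) = 43.40 × 13.29 = 577 kΩ.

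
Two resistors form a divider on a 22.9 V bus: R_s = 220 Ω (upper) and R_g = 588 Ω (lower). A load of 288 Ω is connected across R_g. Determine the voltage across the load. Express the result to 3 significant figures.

V_out ≈ 10.7 V

The load sits in parallel with R_g: R_g‖R_L = (588 × 288) / (588 + 288) = 193.3 Ω.
V_out = 22.9 × 193.3 / (220 + 193.3) = 22.9 × 193.3/413.3 = 10.7 V.
(Unloaded it would have been 16.7 V.)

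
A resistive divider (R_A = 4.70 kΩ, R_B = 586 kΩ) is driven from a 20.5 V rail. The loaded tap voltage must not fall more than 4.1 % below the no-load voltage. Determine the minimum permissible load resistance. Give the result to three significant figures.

Output resistance R_th = R_A‖R_B = (4.70 × 586)/590.7 = 4.663 kΩ.
The fractional drop is R_th/(R_th + R_L); requiring this ≤ 0.0410 gives R_L ≥ R_th(1/0.0410 − 1) = 4.663 × 23.39 = 109 kΩ.

R_L(min) ≈ 109 kΩ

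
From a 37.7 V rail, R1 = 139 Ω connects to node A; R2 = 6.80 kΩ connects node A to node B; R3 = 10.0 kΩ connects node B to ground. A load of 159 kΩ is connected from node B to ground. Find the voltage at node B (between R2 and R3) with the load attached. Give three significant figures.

At node B, R3 is in parallel with the load: R3‖R_L = 9408 Ω.
Below node A the resistance is R2 + (R3‖R_L) = 16210 Ω, so V_A = 37.7 × 16210/16350 = 37.38 V.
Then V_B = V_A × (R3‖R_L)/(R2 + R3‖R_L) = 37.38 × 9408/16210 = 21.7 V.

V ≈ 21.7 V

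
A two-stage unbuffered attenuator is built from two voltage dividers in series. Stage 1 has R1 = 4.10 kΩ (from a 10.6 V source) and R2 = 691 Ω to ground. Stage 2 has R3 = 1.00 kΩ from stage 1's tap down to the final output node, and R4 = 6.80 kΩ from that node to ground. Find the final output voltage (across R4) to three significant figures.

Stage 2 presents R3+R4 = 7800 Ω as a load on stage 1's tap.
Stage 1's lower leg becomes R2‖(R3+R4) = 634.8 Ω, so V_mid = 10.6 × 634.8/4735 = 1.421 V.
Stage 2 is itself unloaded: V_out = V_mid × R4/(R3+R4) = 1.421 × 6800/7800 = 1.24 V.

V_out ≈ 1.24 V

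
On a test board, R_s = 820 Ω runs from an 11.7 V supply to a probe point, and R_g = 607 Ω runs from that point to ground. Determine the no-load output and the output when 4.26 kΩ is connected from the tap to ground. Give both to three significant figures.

Open-circuit: V = 11.7 × 607/(820 + 607) = 4.98 V.
With the load, R_g becomes R_g‖R_L = 531.3 Ω, so V = 11.7 × 531.3/1351 = 4.60 V.

Unloaded: 4.98 V; loaded: 4.60 V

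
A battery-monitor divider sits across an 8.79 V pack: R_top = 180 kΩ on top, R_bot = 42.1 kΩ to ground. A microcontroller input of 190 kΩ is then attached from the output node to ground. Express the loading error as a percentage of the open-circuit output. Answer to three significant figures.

The divider's output (Thévenin) resistance is R_top‖R_bot = 34.12 kΩ.
Fractional drop under load = R_th/(R_th + R_L) = 34.12 / (34.12 + 190) = 0.1522.
So the output falls by 15.2 %.

15.2 %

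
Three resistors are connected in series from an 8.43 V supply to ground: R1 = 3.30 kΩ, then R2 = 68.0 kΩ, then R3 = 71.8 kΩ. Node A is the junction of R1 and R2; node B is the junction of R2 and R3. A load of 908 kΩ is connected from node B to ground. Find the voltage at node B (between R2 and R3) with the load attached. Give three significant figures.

At node B, R3 is in parallel with the load: R3‖R_L = 66.54 kΩ.
Below node A the resistance is R2 + (R3‖R_L) = 134.5 kΩ, so V_A = 8.43 × 134.5/137.8 = 8.228 V.
Then V_B = V_A × (R3‖R_L)/(R2 + R3‖R_L) = 8.228 × 66.54/134.5 = 4.07 V.

V ≈ 4.07 V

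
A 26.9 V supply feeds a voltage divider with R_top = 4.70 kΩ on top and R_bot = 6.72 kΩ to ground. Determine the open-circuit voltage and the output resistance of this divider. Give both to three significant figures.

V_th = 15.8 V, R_th = 2.77 kΩ

V_th is the open-circuit tap voltage: 26.9 × 6.72/(4.70 + 6.72) = 15.8 V.
With the supply zeroed, R_top and R_bot appear in parallel from the tap: R_th = R_top‖R_bot = (4.70 × 6.72)/11.42 = 2.77 kΩ.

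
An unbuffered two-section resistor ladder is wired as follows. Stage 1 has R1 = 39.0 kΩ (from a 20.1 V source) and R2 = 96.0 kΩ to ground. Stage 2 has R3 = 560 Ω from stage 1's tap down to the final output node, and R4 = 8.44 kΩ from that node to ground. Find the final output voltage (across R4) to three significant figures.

V_out ≈ 3.28 V

Stage 2 presents R3+R4 = 9000 Ω as a load on stage 1's tap.
Stage 1's lower leg becomes R2‖(R3+R4) = 8229 Ω, so V_mid = 20.1 × 8229/47230 = 3.502 V.
Stage 2 is itself unloaded: V_out = V_mid × R4/(R3+R4) = 3.502 × 8440/9000 = 3.28 V.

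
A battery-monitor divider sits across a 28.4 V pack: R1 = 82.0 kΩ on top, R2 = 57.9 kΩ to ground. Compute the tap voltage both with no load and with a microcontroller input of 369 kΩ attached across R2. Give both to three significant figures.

Unloaded: 11.8 V; loaded: 10.8 V

Open-circuit: V = 28.4 × 57.9/(82.0 + 57.9) = 11.8 V.
With the load, R2 becomes R2‖R_L = 50.05 kΩ, so V = 28.4 × 50.05/132.0 = 10.8 V.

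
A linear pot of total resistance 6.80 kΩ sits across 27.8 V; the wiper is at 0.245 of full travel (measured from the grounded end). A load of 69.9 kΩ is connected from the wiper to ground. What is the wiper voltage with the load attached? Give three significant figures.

V ≈ 6.69 V

The wiper splits the pot into (1−α)R = 5.134 kΩ above and αR = 1.666 kΩ below.
Lower section ‖ load = 1.627 kΩ.
V_wiper = 27.8 × 1.627/(5.134 + 1.627) = 6.69 V.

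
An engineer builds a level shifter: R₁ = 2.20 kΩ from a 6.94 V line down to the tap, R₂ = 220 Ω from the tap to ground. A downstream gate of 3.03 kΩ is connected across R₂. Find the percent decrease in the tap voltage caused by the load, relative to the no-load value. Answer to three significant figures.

The divider's output (Thévenin) resistance is R₁‖R₂ = 200.0 Ω.
Fractional drop under load = R_th/(R_th + R_L) = 200.0 / (200.0 + 3030) = 0.06192.
So the output falls by 6.19 %.

6.19 %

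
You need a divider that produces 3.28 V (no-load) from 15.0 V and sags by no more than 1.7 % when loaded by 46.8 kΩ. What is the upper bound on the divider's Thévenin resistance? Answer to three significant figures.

R_th ≤ 809 Ω

Loading drop = R_th/(R_th + R_L) ≤ 0.0170, so R_th ≤ R_L · ε/(1−ε) = 46.8 kΩ × 0.0170/0.9830 = 809 Ω.
(Any R1, R2 with R2/(R1+R2) = 0.219 and R1‖R2 ≤ 809 Ω will meet the spec.)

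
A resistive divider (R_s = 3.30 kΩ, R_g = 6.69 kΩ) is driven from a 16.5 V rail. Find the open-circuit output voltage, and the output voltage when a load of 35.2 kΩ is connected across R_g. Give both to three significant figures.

Unloaded: 11.0 V; loaded: 10.4 V

Open-circuit: V = 16.5 × 6.69/(3.30 + 6.69) = 11.0 V.
With the load, R_g becomes R_g‖R_L = 5.622 kΩ, so V = 16.5 × 5.622/8.922 = 10.4 V.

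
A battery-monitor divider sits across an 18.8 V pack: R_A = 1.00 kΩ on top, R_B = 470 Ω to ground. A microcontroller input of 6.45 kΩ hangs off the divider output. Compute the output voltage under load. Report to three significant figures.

V_out ≈ 5.73 V

The load sits in parallel with R_B: R_B‖R_L = (470 × 6450) / (470 + 6450) = 438.1 Ω.
V_out = 18.8 × 438.1 / (1000 + 438.1) = 18.8 × 438.1/1438 = 5.73 V.
(Unloaded it would have been 6.01 V.)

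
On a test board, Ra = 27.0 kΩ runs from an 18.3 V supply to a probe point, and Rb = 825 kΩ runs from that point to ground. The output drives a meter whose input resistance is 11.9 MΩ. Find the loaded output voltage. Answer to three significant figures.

V_out ≈ 17.7 V

The load sits in parallel with Rb: Rb‖R_L = (825 × 11900) / (825 + 11900) = 771.5 kΩ.
V_out = 18.3 × 771.5 / (27.0 + 771.5) = 18.3 × 771.5/798.5 = 17.7 V.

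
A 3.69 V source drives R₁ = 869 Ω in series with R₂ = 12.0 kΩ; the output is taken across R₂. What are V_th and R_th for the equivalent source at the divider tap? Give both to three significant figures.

V_th = 3.44 V, R_th = 810 Ω

V_th is the open-circuit tap voltage: 3.69 × 12000/(869 + 12000) = 3.44 V.
With the supply zeroed, R₁ and R₂ appear in parallel from the tap: R_th = R₁‖R₂ = (869 × 12000)/12870 = 810 Ω.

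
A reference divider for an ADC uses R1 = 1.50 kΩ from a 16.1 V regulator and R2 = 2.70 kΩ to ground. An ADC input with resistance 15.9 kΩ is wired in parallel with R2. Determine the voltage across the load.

V_out ≈ 9.76 V

The load sits in parallel with R2: R2‖R_L = (2.70 × 15.9) / (2.70 + 15.9) = 2.308 kΩ.
V_out = 16.1 × 2.308 / (1.50 + 2.308) = 16.1 × 2.308/3.808 = 9.76 V.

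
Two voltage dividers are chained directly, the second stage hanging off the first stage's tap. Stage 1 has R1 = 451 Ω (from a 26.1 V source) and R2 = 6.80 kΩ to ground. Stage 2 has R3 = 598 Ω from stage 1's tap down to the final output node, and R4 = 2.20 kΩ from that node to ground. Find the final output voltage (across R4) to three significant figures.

V_out ≈ 16.7 V

Stage 2 presents R3+R4 = 2798 Ω as a load on stage 1's tap.
Stage 1's lower leg becomes R2‖(R3+R4) = 1982 Ω, so V_mid = 26.1 × 1982/2433 = 21.26 V.
Stage 2 is itself unloaded: V_out = V_mid × R4/(R3+R4) = 21.26 × 2200/2798 = 16.7 V.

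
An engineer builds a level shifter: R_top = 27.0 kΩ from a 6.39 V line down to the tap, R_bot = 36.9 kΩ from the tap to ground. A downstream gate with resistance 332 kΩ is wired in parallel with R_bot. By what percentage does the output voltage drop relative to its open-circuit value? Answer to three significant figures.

The divider's output (Thévenin) resistance is R_top‖R_bot = 15.59 kΩ.
Fractional drop under load = R_th/(R_th + R_L) = 15.59 / (15.59 + 332) = 0.04486.
So the output falls by 4.49 %.

4.49 %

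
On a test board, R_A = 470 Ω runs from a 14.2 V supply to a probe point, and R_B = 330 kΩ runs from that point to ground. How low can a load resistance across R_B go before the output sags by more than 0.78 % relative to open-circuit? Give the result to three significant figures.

Output resistance R_th = R_A‖R_B = (470 × 330000)/330500 = 469.3 Ω.
The fractional drop is R_th/(R_th + R_L); requiring this ≤ 0.00780 gives R_L ≥ R_th(1/0.00780 − 1) = 469.3 × 127.2 = 59.7 kΩ.

R_L(min) ≈ 59.7 kΩ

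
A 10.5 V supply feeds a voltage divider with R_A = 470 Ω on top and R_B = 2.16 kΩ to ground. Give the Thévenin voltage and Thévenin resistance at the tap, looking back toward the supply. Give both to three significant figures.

V_th = 8.62 V, R_th = 386 Ω

V_th is the open-circuit tap voltage: 10.5 × 2160/(470 + 2160) = 8.62 V.
With the supply zeroed, R_A and R_B appear in parallel from the tap: R_th = R_A‖R_B = (470 × 2160)/2630 = 386 Ω.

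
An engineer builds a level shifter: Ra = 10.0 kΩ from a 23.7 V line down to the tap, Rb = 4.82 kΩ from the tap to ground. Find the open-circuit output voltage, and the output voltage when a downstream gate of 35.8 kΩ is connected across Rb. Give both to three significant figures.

Open-circuit: V = 23.7 × 4.82/(10.0 + 4.82) = 7.71 V.
With the load, Rb becomes Rb‖R_L = 4.248 kΩ, so V = 23.7 × 4.248/14.25 = 7.07 V.

Unloaded: 7.71 V; loaded: 7.07 V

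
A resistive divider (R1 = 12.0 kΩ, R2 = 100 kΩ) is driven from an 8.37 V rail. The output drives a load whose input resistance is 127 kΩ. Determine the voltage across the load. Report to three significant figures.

The load sits in parallel with R2: R2‖R_L = (100 × 127) / (100 + 127) = 55.95 kΩ.
V_out = 8.37 × 55.95 / (12.0 + 55.95) = 8.37 × 55.95/67.95 = 6.89 V.

V_out ≈ 6.89 V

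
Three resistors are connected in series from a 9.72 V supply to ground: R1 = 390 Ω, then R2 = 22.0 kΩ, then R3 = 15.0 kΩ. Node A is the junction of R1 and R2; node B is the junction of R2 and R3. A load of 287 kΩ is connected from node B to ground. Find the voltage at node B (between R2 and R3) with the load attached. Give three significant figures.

At node B, R3 is in parallel with the load: R3‖R_L = 14250 Ω.
Below node A the resistance is R2 + (R3‖R_L) = 36250 Ω, so V_A = 9.72 × 36250/36640 = 9.617 V.
Then V_B = V_A × (R3‖R_L)/(R2 + R3‖R_L) = 9.617 × 14250/36250 = 3.78 V.

V ≈ 3.78 V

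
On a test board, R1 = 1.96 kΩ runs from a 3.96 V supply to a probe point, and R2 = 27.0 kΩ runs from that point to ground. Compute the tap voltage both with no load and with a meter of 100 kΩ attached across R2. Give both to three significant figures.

Open-circuit: V = 3.96 × 27.0/(1.96 + 27.0) = 3.69 V.
With the load, R2 becomes R2‖R_L = 21.26 kΩ, so V = 3.96 × 21.26/23.22 = 3.63 V.

Unloaded: 3.69 V; loaded: 3.63 V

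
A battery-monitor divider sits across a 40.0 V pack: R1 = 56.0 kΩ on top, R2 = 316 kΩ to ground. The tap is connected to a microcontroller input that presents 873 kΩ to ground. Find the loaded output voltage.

V_out ≈ 32.2 V

The load sits in parallel with R2: R2‖R_L = (316 × 873) / (316 + 873) = 232.0 kΩ.
V_out = 40.0 × 232.0 / (56.0 + 232.0) = 40.0 × 232.0/288.0 = 32.2 V.
(Unloaded it would have been 34.0 V.)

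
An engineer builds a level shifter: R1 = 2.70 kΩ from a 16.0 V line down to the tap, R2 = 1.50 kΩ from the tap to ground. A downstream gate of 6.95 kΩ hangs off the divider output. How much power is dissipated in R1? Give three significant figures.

P ≈ 44.7 mW

Total resistance from the source is R1 + (R2‖R_L) = 3.934 kΩ, so I = 16.0/3.934 kΩ = 4.067 mA.
P = I²·R1 = (4.067 mA)² × 2.70 kΩ = 44.7 mW.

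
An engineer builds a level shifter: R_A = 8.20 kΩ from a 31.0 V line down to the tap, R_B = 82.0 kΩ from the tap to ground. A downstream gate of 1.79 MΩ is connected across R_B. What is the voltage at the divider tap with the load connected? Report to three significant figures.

The load sits in parallel with R_B: R_B‖R_L = (82.0 × 1790) / (82.0 + 1790) = 78.41 kΩ.
V_out = 31.0 × 78.41 / (8.20 + 78.41) = 31.0 × 78.41/86.61 = 28.1 V.
(Unloaded it would have been 28.2 V.)

V_out ≈ 28.1 V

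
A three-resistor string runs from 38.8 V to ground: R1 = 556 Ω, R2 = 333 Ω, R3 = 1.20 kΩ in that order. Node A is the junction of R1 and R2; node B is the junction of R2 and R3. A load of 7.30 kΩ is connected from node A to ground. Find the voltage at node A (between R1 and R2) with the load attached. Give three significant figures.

Below node A the series string R2+R3 = 1533 Ω sits in parallel with the 7300 Ω load: 1267 Ω.
V_A = 38.8 × 1267/(556 + 1267) = 27.0 V.

V ≈ 27.0 V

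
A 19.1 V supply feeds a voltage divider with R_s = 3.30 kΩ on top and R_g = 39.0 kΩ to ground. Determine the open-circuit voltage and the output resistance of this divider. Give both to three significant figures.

V_th = 17.6 V, R_th = 3.04 kΩ

V_th is the open-circuit tap voltage: 19.1 × 39.0/(3.30 + 39.0) = 17.6 V.
With the supply zeroed, R_s and R_g appear in parallel from the tap: R_th = R_s‖R_g = (3.30 × 39.0)/42.30 = 3.04 kΩ.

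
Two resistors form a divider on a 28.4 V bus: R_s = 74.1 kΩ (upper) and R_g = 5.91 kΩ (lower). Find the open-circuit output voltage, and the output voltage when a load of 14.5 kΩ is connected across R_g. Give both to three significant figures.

Open-circuit: V = 28.4 × 5.91/(74.1 + 5.91) = 2.10 V.
With the load, R_g becomes R_g‖R_L = 4.199 kΩ, so V = 28.4 × 4.199/78.30 = 1.52 V.

Unloaded: 2.10 V; loaded: 1.52 V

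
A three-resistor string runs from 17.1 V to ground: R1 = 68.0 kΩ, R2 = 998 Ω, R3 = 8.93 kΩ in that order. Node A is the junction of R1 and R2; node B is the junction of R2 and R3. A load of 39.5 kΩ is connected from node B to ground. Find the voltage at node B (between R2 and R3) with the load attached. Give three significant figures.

At node B, R3 is in parallel with the load: R3‖R_L = 7283 Ω.
Below node A the resistance is R2 + (R3‖R_L) = 8281 Ω, so V_A = 17.1 × 8281/76280 = 1.856 V.
Then V_B = V_A × (R3‖R_L)/(R2 + R3‖R_L) = 1.856 × 7283/8281 = 1.63 V.

V ≈ 1.63 V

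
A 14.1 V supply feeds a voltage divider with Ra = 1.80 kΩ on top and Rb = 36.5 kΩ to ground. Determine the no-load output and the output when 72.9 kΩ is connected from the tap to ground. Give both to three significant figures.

Open-circuit: V = 14.1 × 36.5/(1.80 + 36.5) = 13.4 V.
With the load, Rb becomes Rb‖R_L = 24.32 kΩ, so V = 14.1 × 24.32/26.12 = 13.1 V.

Unloaded: 13.4 V; loaded: 13.1 V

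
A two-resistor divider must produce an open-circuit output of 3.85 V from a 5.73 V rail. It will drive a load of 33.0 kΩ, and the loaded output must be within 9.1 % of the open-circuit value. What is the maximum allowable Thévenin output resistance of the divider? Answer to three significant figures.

R_th ≤ 3.30 kΩ

Loading drop = R_th/(R_th + R_L) ≤ 0.0910, so R_th ≤ R_L · ε/(1−ε) = 33.0 kΩ × 0.0910/0.9090 = 3.30 kΩ.
(Any R1, R2 with R2/(R1+R2) = 0.672 and R1‖R2 ≤ 3.30 kΩ will meet the spec.)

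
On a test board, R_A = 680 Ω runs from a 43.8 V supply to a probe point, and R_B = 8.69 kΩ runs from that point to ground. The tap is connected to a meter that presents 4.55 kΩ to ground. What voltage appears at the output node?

The load sits in parallel with R_B: R_B‖R_L = (8690 × 4550) / (8690 + 4550) = 2986 Ω.
V_out = 43.8 × 2986 / (680 + 2986) = 43.8 × 2986/3666 = 35.7 V.

V_out ≈ 35.7 V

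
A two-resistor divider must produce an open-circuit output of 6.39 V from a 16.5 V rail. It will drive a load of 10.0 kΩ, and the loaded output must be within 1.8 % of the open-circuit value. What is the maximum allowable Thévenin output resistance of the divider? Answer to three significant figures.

R_th ≤ 183 Ω

Loading drop = R_th/(R_th + R_L) ≤ 0.0180, so R_th ≤ R_L · ε/(1−ε) = 10.0 kΩ × 0.0180/0.9820 = 183 Ω.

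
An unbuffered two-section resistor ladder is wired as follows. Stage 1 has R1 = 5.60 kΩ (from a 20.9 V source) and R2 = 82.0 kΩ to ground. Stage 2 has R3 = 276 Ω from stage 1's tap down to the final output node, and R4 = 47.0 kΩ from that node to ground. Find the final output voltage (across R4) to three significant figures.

Stage 2 presents R3+R4 = 47280 Ω as a load on stage 1's tap.
Stage 1's lower leg becomes R2‖(R3+R4) = 29990 Ω, so V_mid = 20.9 × 29990/35590 = 17.61 V.
Stage 2 is itself unloaded: V_out = V_mid × R4/(R3+R4) = 17.61 × 47000/47280 = 17.5 V.

V_out ≈ 17.5 V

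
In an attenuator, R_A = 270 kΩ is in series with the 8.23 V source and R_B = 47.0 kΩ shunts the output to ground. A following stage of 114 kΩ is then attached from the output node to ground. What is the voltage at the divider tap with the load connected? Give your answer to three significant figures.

The load sits in parallel with R_B: R_B‖R_L = (47.0 × 114) / (47.0 + 114) = 33.28 kΩ.
V_out = 8.23 × 33.28 / (270 + 33.28) = 8.23 × 33.28/303.3 = 0.903 V.
(Unloaded it would have been 1.22 V.)

V_out ≈ 0.903 V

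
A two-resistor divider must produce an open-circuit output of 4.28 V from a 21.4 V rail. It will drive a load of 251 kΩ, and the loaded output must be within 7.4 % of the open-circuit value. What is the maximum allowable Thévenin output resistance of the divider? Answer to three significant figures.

R_th ≤ 20.1 kΩ

Loading drop = R_th/(R_th + R_L) ≤ 0.0740, so R_th ≤ R_L · ε/(1−ε) = 251 kΩ × 0.0740/0.9260 = 20.1 kΩ.
(Any R1, R2 with R2/(R1+R2) = 0.200 and R1‖R2 ≤ 20.1 kΩ will meet the spec.)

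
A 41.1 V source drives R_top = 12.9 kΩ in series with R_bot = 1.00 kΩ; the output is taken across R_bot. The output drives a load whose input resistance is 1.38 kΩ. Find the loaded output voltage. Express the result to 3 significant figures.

The load sits in parallel with R_bot: R_bot‖R_L = (1.00 × 1.38) / (1.00 + 1.38) = 0.5798 kΩ.
V_out = 41.1 × 0.5798 / (12.9 + 0.5798) = 41.1 × 0.5798/13.48 = 1.77 V.

V_out ≈ 1.77 V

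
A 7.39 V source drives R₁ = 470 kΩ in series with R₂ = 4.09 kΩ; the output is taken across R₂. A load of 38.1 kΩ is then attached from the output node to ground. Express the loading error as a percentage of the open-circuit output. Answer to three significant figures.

9.62 %

Unloaded V = 7.39 × 4.09/474.1 = 0.063754 V.
Loaded: R₂‖R_L = 3.694 kΩ, giving V = 7.39 × 3.694/473.7 = 0.057622 V.
Drop = (0.063754 − 0.057622) / 0.063754 = 9.62 %.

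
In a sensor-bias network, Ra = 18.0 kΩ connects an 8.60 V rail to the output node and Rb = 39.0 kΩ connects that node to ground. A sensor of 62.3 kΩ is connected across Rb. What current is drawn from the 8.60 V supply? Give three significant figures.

Rb‖R_L = 23.99 kΩ, so the source sees Ra + Rb‖R_L = 41.99 kΩ.
I = 8.60 V / 41.99 kΩ = 0.205 mA.

I ≈ 0.205 mA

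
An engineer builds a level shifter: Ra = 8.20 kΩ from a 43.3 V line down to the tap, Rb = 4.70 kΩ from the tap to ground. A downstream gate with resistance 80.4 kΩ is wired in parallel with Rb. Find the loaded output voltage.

V_out ≈ 15.2 V

The load sits in parallel with Rb: Rb‖R_L = (4.70 × 80.4) / (4.70 + 80.4) = 4.440 kΩ.
V_out = 43.3 × 4.440 / (8.20 + 4.440) = 43.3 × 4.440/12.64 = 15.2 V.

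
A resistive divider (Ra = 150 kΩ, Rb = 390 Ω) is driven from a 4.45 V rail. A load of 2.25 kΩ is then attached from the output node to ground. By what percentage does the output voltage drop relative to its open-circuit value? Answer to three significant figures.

14.7 %

The divider's output (Thévenin) resistance is Ra‖Rb = 389.0 Ω.
Fractional drop under load = R_th/(R_th + R_L) = 389.0 / (389.0 + 2250) = 0.1474.
So the output falls by 14.7 %.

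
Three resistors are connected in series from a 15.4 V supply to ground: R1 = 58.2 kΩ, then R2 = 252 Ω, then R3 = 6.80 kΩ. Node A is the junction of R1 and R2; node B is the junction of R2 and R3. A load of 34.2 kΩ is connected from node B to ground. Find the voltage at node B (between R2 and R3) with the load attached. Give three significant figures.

At node B, R3 is in parallel with the load: R3‖R_L = 5672 Ω.
Below node A the resistance is R2 + (R3‖R_L) = 5924 Ω, so V_A = 15.4 × 5924/64120 = 1.423 V.
Then V_B = V_A × (R3‖R_L)/(R2 + R3‖R_L) = 1.423 × 5672/5924 = 1.36 V.

V ≈ 1.36 V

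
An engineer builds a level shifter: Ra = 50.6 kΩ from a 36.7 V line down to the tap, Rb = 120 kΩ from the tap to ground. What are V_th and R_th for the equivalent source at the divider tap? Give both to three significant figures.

V_th is the open-circuit tap voltage: 36.7 × 120/(50.6 + 120) = 25.8 V.
With the supply zeroed, Ra and Rb appear in parallel from the tap: R_th = Ra‖Rb = (50.6 × 120)/170.6 = 35.6 kΩ.

V_th = 25.8 V, R_th = 35.6 kΩ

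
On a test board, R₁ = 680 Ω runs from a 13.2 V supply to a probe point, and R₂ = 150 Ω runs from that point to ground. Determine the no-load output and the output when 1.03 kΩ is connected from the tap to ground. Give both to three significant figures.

Unloaded: 2.39 V; loaded: 2.13 V

Open-circuit: V = 13.2 × 150/(680 + 150) = 2.39 V.
With the load, R₂ becomes R₂‖R_L = 130.9 Ω, so V = 13.2 × 130.9/810.9 = 2.13 V.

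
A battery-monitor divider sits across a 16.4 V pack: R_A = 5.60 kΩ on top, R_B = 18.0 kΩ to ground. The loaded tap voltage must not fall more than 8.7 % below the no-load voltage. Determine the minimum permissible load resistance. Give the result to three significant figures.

Output resistance R_th = R_A‖R_B = (5.60 × 18.0)/23.60 = 4.271 kΩ.
The fractional drop is R_th/(R_th + R_L); requiring this ≤ 0.0870 gives R_L ≥ R_th(1/0.0870 − 1) = 4.271 × 10.49 = 44.8 kΩ.

R_L(min) ≈ 44.8 kΩ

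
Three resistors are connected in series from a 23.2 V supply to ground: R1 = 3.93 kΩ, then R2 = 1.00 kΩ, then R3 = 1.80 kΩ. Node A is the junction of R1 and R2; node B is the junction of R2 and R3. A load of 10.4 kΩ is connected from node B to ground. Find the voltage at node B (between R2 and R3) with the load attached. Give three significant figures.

At node B, R3 is in parallel with the load: R3‖R_L = 1.534 kΩ.
Below node A the resistance is R2 + (R3‖R_L) = 2.534 kΩ, so V_A = 23.2 × 2.534/6.464 = 9.096 V.
Then V_B = V_A × (R3‖R_L)/(R2 + R3‖R_L) = 9.096 × 1.534/2.534 = 5.51 V.

V ≈ 5.51 V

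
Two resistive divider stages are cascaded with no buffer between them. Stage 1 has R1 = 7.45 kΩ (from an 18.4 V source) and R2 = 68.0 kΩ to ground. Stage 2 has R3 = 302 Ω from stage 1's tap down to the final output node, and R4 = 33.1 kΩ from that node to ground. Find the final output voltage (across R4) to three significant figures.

Stage 2 presents R3+R4 = 33400 Ω as a load on stage 1's tap.
Stage 1's lower leg becomes R2‖(R3+R4) = 22400 Ω, so V_mid = 18.4 × 22400/29850 = 13.81 V.
Stage 2 is itself unloaded: V_out = V_mid × R4/(R3+R4) = 13.81 × 33100/33400 = 13.7 V.

V_out ≈ 13.7 V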